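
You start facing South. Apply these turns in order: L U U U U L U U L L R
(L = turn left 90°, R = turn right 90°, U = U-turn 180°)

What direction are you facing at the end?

Answer: Final heading: West

Derivation:
Start: South
  L (left (90° counter-clockwise)) -> East
  U (U-turn (180°)) -> West
  U (U-turn (180°)) -> East
  U (U-turn (180°)) -> West
  U (U-turn (180°)) -> East
  L (left (90° counter-clockwise)) -> North
  U (U-turn (180°)) -> South
  U (U-turn (180°)) -> North
  L (left (90° counter-clockwise)) -> West
  L (left (90° counter-clockwise)) -> South
  R (right (90° clockwise)) -> West
Final: West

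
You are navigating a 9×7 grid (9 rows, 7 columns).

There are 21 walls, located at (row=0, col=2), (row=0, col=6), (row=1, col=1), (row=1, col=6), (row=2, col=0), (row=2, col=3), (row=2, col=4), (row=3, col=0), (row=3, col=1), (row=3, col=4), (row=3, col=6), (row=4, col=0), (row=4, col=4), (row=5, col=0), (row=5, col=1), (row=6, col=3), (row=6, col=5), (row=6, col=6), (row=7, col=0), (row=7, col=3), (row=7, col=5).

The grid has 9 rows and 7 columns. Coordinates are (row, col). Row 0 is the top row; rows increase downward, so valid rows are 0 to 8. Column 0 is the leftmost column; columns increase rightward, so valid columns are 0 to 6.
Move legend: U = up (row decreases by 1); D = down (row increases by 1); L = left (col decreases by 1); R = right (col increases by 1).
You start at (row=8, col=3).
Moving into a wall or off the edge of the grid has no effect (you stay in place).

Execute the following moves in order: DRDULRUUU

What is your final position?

Answer: Final position: (row=5, col=4)

Derivation:
Start: (row=8, col=3)
  D (down): blocked, stay at (row=8, col=3)
  R (right): (row=8, col=3) -> (row=8, col=4)
  D (down): blocked, stay at (row=8, col=4)
  U (up): (row=8, col=4) -> (row=7, col=4)
  L (left): blocked, stay at (row=7, col=4)
  R (right): blocked, stay at (row=7, col=4)
  U (up): (row=7, col=4) -> (row=6, col=4)
  U (up): (row=6, col=4) -> (row=5, col=4)
  U (up): blocked, stay at (row=5, col=4)
Final: (row=5, col=4)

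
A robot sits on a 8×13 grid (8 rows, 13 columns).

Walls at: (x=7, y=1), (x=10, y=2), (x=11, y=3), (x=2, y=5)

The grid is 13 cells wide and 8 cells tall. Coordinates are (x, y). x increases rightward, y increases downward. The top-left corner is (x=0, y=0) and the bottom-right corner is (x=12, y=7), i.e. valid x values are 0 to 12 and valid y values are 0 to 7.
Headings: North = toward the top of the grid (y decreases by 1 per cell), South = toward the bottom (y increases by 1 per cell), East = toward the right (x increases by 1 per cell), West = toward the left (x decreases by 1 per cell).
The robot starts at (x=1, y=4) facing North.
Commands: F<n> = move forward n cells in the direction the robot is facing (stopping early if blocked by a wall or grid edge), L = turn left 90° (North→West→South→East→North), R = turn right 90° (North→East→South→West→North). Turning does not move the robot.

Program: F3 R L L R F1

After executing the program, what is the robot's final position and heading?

Start: (x=1, y=4), facing North
  F3: move forward 3, now at (x=1, y=1)
  R: turn right, now facing East
  L: turn left, now facing North
  L: turn left, now facing West
  R: turn right, now facing North
  F1: move forward 1, now at (x=1, y=0)
Final: (x=1, y=0), facing North

Answer: Final position: (x=1, y=0), facing North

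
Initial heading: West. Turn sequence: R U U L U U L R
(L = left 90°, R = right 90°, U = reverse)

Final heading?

Answer: Final heading: West

Derivation:
Start: West
  R (right (90° clockwise)) -> North
  U (U-turn (180°)) -> South
  U (U-turn (180°)) -> North
  L (left (90° counter-clockwise)) -> West
  U (U-turn (180°)) -> East
  U (U-turn (180°)) -> West
  L (left (90° counter-clockwise)) -> South
  R (right (90° clockwise)) -> West
Final: West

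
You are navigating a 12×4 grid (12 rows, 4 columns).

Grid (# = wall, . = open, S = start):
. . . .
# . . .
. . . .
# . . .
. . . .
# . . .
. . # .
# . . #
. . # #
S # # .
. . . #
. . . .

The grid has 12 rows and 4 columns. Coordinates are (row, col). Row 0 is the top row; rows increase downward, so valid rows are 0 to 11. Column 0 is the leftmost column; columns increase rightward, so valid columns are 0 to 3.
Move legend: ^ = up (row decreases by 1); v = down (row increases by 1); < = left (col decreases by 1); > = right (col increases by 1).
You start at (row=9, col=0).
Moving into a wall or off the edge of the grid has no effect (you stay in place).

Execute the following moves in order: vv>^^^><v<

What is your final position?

Answer: Final position: (row=11, col=0)

Derivation:
Start: (row=9, col=0)
  v (down): (row=9, col=0) -> (row=10, col=0)
  v (down): (row=10, col=0) -> (row=11, col=0)
  > (right): (row=11, col=0) -> (row=11, col=1)
  ^ (up): (row=11, col=1) -> (row=10, col=1)
  ^ (up): blocked, stay at (row=10, col=1)
  ^ (up): blocked, stay at (row=10, col=1)
  > (right): (row=10, col=1) -> (row=10, col=2)
  < (left): (row=10, col=2) -> (row=10, col=1)
  v (down): (row=10, col=1) -> (row=11, col=1)
  < (left): (row=11, col=1) -> (row=11, col=0)
Final: (row=11, col=0)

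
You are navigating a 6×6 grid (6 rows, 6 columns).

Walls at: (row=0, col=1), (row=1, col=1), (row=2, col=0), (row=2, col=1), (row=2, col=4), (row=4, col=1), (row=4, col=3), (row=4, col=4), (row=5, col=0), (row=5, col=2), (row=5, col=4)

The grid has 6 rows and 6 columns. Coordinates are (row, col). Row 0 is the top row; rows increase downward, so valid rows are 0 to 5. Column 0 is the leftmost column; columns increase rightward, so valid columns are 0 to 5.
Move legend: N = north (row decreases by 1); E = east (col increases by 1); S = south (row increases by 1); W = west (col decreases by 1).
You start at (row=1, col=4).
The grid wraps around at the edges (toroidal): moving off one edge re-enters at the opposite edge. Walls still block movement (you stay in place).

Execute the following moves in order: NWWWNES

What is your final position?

Answer: Final position: (row=1, col=3)

Derivation:
Start: (row=1, col=4)
  N (north): (row=1, col=4) -> (row=0, col=4)
  W (west): (row=0, col=4) -> (row=0, col=3)
  W (west): (row=0, col=3) -> (row=0, col=2)
  W (west): blocked, stay at (row=0, col=2)
  N (north): blocked, stay at (row=0, col=2)
  E (east): (row=0, col=2) -> (row=0, col=3)
  S (south): (row=0, col=3) -> (row=1, col=3)
Final: (row=1, col=3)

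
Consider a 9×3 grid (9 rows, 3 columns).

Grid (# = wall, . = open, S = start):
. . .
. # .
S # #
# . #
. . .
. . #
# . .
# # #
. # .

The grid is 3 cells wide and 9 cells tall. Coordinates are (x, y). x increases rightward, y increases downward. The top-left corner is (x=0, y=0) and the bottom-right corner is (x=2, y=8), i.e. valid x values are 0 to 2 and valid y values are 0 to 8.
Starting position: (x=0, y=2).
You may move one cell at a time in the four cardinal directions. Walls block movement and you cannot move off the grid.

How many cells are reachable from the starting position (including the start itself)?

Answer: Reachable cells: 6

Derivation:
BFS flood-fill from (x=0, y=2):
  Distance 0: (x=0, y=2)
  Distance 1: (x=0, y=1)
  Distance 2: (x=0, y=0)
  Distance 3: (x=1, y=0)
  Distance 4: (x=2, y=0)
  Distance 5: (x=2, y=1)
Total reachable: 6 (grid has 16 open cells total)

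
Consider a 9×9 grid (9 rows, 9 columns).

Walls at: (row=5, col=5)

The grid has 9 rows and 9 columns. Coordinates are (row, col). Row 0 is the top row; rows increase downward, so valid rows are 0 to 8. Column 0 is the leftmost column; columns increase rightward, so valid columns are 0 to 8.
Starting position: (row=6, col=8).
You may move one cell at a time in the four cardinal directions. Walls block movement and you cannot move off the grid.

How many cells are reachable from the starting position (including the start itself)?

Answer: Reachable cells: 80

Derivation:
BFS flood-fill from (row=6, col=8):
  Distance 0: (row=6, col=8)
  Distance 1: (row=5, col=8), (row=6, col=7), (row=7, col=8)
  Distance 2: (row=4, col=8), (row=5, col=7), (row=6, col=6), (row=7, col=7), (row=8, col=8)
  Distance 3: (row=3, col=8), (row=4, col=7), (row=5, col=6), (row=6, col=5), (row=7, col=6), (row=8, col=7)
  Distance 4: (row=2, col=8), (row=3, col=7), (row=4, col=6), (row=6, col=4), (row=7, col=5), (row=8, col=6)
  Distance 5: (row=1, col=8), (row=2, col=7), (row=3, col=6), (row=4, col=5), (row=5, col=4), (row=6, col=3), (row=7, col=4), (row=8, col=5)
  Distance 6: (row=0, col=8), (row=1, col=7), (row=2, col=6), (row=3, col=5), (row=4, col=4), (row=5, col=3), (row=6, col=2), (row=7, col=3), (row=8, col=4)
  Distance 7: (row=0, col=7), (row=1, col=6), (row=2, col=5), (row=3, col=4), (row=4, col=3), (row=5, col=2), (row=6, col=1), (row=7, col=2), (row=8, col=3)
  Distance 8: (row=0, col=6), (row=1, col=5), (row=2, col=4), (row=3, col=3), (row=4, col=2), (row=5, col=1), (row=6, col=0), (row=7, col=1), (row=8, col=2)
  Distance 9: (row=0, col=5), (row=1, col=4), (row=2, col=3), (row=3, col=2), (row=4, col=1), (row=5, col=0), (row=7, col=0), (row=8, col=1)
  Distance 10: (row=0, col=4), (row=1, col=3), (row=2, col=2), (row=3, col=1), (row=4, col=0), (row=8, col=0)
  Distance 11: (row=0, col=3), (row=1, col=2), (row=2, col=1), (row=3, col=0)
  Distance 12: (row=0, col=2), (row=1, col=1), (row=2, col=0)
  Distance 13: (row=0, col=1), (row=1, col=0)
  Distance 14: (row=0, col=0)
Total reachable: 80 (grid has 80 open cells total)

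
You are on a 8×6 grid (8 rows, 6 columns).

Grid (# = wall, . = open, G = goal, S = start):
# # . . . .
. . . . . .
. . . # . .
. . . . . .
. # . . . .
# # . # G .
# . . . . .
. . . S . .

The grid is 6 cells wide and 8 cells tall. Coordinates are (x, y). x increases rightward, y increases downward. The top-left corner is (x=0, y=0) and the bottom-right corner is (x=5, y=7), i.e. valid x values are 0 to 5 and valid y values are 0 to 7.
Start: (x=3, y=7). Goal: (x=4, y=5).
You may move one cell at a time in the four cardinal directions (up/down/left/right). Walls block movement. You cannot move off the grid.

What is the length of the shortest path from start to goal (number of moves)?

BFS from (x=3, y=7) until reaching (x=4, y=5):
  Distance 0: (x=3, y=7)
  Distance 1: (x=3, y=6), (x=2, y=7), (x=4, y=7)
  Distance 2: (x=2, y=6), (x=4, y=6), (x=1, y=7), (x=5, y=7)
  Distance 3: (x=2, y=5), (x=4, y=5), (x=1, y=6), (x=5, y=6), (x=0, y=7)  <- goal reached here
One shortest path (3 moves): (x=3, y=7) -> (x=4, y=7) -> (x=4, y=6) -> (x=4, y=5)

Answer: Shortest path length: 3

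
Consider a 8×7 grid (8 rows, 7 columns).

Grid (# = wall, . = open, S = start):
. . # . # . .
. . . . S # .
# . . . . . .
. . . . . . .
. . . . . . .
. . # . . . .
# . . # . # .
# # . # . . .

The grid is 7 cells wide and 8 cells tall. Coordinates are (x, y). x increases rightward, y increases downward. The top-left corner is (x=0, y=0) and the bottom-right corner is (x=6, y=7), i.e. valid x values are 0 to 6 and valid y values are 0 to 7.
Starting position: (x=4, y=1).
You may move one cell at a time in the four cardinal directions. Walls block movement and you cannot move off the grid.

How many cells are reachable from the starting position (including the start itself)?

BFS flood-fill from (x=4, y=1):
  Distance 0: (x=4, y=1)
  Distance 1: (x=3, y=1), (x=4, y=2)
  Distance 2: (x=3, y=0), (x=2, y=1), (x=3, y=2), (x=5, y=2), (x=4, y=3)
  Distance 3: (x=1, y=1), (x=2, y=2), (x=6, y=2), (x=3, y=3), (x=5, y=3), (x=4, y=4)
  Distance 4: (x=1, y=0), (x=0, y=1), (x=6, y=1), (x=1, y=2), (x=2, y=3), (x=6, y=3), (x=3, y=4), (x=5, y=4), (x=4, y=5)
  Distance 5: (x=0, y=0), (x=6, y=0), (x=1, y=3), (x=2, y=4), (x=6, y=4), (x=3, y=5), (x=5, y=5), (x=4, y=6)
  Distance 6: (x=5, y=0), (x=0, y=3), (x=1, y=4), (x=6, y=5), (x=4, y=7)
  Distance 7: (x=0, y=4), (x=1, y=5), (x=6, y=6), (x=5, y=7)
  Distance 8: (x=0, y=5), (x=1, y=6), (x=6, y=7)
  Distance 9: (x=2, y=6)
  Distance 10: (x=2, y=7)
Total reachable: 45 (grid has 45 open cells total)

Answer: Reachable cells: 45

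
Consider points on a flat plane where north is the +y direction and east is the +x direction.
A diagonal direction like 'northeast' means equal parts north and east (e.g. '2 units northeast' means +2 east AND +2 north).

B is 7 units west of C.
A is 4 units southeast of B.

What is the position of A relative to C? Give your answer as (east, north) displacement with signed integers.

Place C at the origin (east=0, north=0).
  B is 7 units west of C: delta (east=-7, north=+0); B at (east=-7, north=0).
  A is 4 units southeast of B: delta (east=+4, north=-4); A at (east=-3, north=-4).
Therefore A relative to C: (east=-3, north=-4).

Answer: A is at (east=-3, north=-4) relative to C.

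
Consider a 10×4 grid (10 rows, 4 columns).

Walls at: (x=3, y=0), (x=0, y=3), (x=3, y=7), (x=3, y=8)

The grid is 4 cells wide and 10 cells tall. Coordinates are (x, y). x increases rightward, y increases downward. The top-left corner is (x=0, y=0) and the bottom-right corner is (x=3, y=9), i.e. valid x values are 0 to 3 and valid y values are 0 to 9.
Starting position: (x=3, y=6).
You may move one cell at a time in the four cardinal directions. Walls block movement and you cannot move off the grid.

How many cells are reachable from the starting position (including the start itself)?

BFS flood-fill from (x=3, y=6):
  Distance 0: (x=3, y=6)
  Distance 1: (x=3, y=5), (x=2, y=6)
  Distance 2: (x=3, y=4), (x=2, y=5), (x=1, y=6), (x=2, y=7)
  Distance 3: (x=3, y=3), (x=2, y=4), (x=1, y=5), (x=0, y=6), (x=1, y=7), (x=2, y=8)
  Distance 4: (x=3, y=2), (x=2, y=3), (x=1, y=4), (x=0, y=5), (x=0, y=7), (x=1, y=8), (x=2, y=9)
  Distance 5: (x=3, y=1), (x=2, y=2), (x=1, y=3), (x=0, y=4), (x=0, y=8), (x=1, y=9), (x=3, y=9)
  Distance 6: (x=2, y=1), (x=1, y=2), (x=0, y=9)
  Distance 7: (x=2, y=0), (x=1, y=1), (x=0, y=2)
  Distance 8: (x=1, y=0), (x=0, y=1)
  Distance 9: (x=0, y=0)
Total reachable: 36 (grid has 36 open cells total)

Answer: Reachable cells: 36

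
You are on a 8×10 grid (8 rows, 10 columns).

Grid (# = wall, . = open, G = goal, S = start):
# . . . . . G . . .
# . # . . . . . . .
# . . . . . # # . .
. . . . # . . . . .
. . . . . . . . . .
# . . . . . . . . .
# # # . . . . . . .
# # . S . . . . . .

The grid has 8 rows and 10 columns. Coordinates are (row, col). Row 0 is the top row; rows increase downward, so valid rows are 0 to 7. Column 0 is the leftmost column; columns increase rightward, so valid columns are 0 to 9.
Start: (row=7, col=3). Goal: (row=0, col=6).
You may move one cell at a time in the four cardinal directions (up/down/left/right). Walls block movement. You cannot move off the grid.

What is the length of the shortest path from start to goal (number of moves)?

BFS from (row=7, col=3) until reaching (row=0, col=6):
  Distance 0: (row=7, col=3)
  Distance 1: (row=6, col=3), (row=7, col=2), (row=7, col=4)
  Distance 2: (row=5, col=3), (row=6, col=4), (row=7, col=5)
  Distance 3: (row=4, col=3), (row=5, col=2), (row=5, col=4), (row=6, col=5), (row=7, col=6)
  Distance 4: (row=3, col=3), (row=4, col=2), (row=4, col=4), (row=5, col=1), (row=5, col=5), (row=6, col=6), (row=7, col=7)
  Distance 5: (row=2, col=3), (row=3, col=2), (row=4, col=1), (row=4, col=5), (row=5, col=6), (row=6, col=7), (row=7, col=8)
  Distance 6: (row=1, col=3), (row=2, col=2), (row=2, col=4), (row=3, col=1), (row=3, col=5), (row=4, col=0), (row=4, col=6), (row=5, col=7), (row=6, col=8), (row=7, col=9)
  Distance 7: (row=0, col=3), (row=1, col=4), (row=2, col=1), (row=2, col=5), (row=3, col=0), (row=3, col=6), (row=4, col=7), (row=5, col=8), (row=6, col=9)
  Distance 8: (row=0, col=2), (row=0, col=4), (row=1, col=1), (row=1, col=5), (row=3, col=7), (row=4, col=8), (row=5, col=9)
  Distance 9: (row=0, col=1), (row=0, col=5), (row=1, col=6), (row=3, col=8), (row=4, col=9)
  Distance 10: (row=0, col=6), (row=1, col=7), (row=2, col=8), (row=3, col=9)  <- goal reached here
One shortest path (10 moves): (row=7, col=3) -> (row=7, col=4) -> (row=7, col=5) -> (row=6, col=5) -> (row=5, col=5) -> (row=4, col=5) -> (row=3, col=5) -> (row=2, col=5) -> (row=1, col=5) -> (row=1, col=6) -> (row=0, col=6)

Answer: Shortest path length: 10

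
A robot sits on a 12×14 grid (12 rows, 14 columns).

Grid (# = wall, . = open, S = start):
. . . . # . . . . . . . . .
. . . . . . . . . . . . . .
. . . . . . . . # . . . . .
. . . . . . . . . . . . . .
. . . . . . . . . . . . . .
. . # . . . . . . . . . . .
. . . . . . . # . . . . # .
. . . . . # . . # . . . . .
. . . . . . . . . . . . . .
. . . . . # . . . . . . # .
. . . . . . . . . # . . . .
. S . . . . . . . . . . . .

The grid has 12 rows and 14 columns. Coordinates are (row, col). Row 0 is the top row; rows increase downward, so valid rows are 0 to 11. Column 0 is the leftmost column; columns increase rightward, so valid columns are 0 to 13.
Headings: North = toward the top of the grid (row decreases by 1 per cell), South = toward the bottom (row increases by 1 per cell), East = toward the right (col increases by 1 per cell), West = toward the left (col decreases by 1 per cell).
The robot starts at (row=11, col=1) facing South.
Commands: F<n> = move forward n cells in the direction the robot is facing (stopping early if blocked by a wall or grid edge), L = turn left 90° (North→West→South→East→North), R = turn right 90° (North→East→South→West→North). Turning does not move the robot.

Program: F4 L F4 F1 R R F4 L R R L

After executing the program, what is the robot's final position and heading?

Start: (row=11, col=1), facing South
  F4: move forward 0/4 (blocked), now at (row=11, col=1)
  L: turn left, now facing East
  F4: move forward 4, now at (row=11, col=5)
  F1: move forward 1, now at (row=11, col=6)
  R: turn right, now facing South
  R: turn right, now facing West
  F4: move forward 4, now at (row=11, col=2)
  L: turn left, now facing South
  R: turn right, now facing West
  R: turn right, now facing North
  L: turn left, now facing West
Final: (row=11, col=2), facing West

Answer: Final position: (row=11, col=2), facing West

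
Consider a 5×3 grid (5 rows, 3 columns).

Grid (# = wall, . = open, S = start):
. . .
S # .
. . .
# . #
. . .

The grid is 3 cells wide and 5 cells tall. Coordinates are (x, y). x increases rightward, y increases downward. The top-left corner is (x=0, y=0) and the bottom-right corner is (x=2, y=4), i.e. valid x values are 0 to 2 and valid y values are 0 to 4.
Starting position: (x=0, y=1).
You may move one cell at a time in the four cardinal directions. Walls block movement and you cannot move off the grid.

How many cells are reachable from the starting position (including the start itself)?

BFS flood-fill from (x=0, y=1):
  Distance 0: (x=0, y=1)
  Distance 1: (x=0, y=0), (x=0, y=2)
  Distance 2: (x=1, y=0), (x=1, y=2)
  Distance 3: (x=2, y=0), (x=2, y=2), (x=1, y=3)
  Distance 4: (x=2, y=1), (x=1, y=4)
  Distance 5: (x=0, y=4), (x=2, y=4)
Total reachable: 12 (grid has 12 open cells total)

Answer: Reachable cells: 12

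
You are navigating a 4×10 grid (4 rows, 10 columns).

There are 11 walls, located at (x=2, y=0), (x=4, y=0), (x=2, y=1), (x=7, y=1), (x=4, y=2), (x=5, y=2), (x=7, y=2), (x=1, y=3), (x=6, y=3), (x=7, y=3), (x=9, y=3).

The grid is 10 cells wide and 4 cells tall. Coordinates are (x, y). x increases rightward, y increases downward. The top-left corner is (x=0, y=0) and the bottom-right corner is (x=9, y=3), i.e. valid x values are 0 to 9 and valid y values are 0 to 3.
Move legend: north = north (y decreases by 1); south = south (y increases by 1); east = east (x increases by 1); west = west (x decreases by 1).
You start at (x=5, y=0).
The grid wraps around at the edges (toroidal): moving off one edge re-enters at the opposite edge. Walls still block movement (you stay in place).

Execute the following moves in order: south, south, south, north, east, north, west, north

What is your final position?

Answer: Final position: (x=5, y=3)

Derivation:
Start: (x=5, y=0)
  south (south): (x=5, y=0) -> (x=5, y=1)
  south (south): blocked, stay at (x=5, y=1)
  south (south): blocked, stay at (x=5, y=1)
  north (north): (x=5, y=1) -> (x=5, y=0)
  east (east): (x=5, y=0) -> (x=6, y=0)
  north (north): blocked, stay at (x=6, y=0)
  west (west): (x=6, y=0) -> (x=5, y=0)
  north (north): (x=5, y=0) -> (x=5, y=3)
Final: (x=5, y=3)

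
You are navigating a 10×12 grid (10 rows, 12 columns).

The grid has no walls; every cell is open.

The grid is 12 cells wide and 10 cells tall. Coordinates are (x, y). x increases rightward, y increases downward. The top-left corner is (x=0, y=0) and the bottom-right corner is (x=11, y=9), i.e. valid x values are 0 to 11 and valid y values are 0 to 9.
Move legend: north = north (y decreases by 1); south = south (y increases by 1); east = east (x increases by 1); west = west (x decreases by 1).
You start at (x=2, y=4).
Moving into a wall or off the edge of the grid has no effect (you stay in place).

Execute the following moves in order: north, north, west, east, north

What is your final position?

Answer: Final position: (x=2, y=1)

Derivation:
Start: (x=2, y=4)
  north (north): (x=2, y=4) -> (x=2, y=3)
  north (north): (x=2, y=3) -> (x=2, y=2)
  west (west): (x=2, y=2) -> (x=1, y=2)
  east (east): (x=1, y=2) -> (x=2, y=2)
  north (north): (x=2, y=2) -> (x=2, y=1)
Final: (x=2, y=1)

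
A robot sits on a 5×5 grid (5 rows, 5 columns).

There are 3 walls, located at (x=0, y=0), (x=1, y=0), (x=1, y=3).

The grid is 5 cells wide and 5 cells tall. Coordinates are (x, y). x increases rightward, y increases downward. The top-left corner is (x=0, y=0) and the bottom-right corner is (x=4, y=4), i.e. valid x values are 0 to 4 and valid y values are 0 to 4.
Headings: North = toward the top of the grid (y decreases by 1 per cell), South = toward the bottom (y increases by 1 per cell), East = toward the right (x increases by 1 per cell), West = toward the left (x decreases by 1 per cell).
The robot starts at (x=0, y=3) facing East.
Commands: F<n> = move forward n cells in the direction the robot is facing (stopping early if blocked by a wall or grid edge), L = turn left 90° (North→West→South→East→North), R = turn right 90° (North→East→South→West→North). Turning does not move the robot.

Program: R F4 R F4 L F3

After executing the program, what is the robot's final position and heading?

Start: (x=0, y=3), facing East
  R: turn right, now facing South
  F4: move forward 1/4 (blocked), now at (x=0, y=4)
  R: turn right, now facing West
  F4: move forward 0/4 (blocked), now at (x=0, y=4)
  L: turn left, now facing South
  F3: move forward 0/3 (blocked), now at (x=0, y=4)
Final: (x=0, y=4), facing South

Answer: Final position: (x=0, y=4), facing South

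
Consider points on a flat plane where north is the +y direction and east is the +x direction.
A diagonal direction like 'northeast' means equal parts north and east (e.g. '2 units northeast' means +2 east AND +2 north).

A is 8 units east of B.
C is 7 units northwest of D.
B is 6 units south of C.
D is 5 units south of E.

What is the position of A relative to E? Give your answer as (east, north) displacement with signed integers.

Place E at the origin (east=0, north=0).
  D is 5 units south of E: delta (east=+0, north=-5); D at (east=0, north=-5).
  C is 7 units northwest of D: delta (east=-7, north=+7); C at (east=-7, north=2).
  B is 6 units south of C: delta (east=+0, north=-6); B at (east=-7, north=-4).
  A is 8 units east of B: delta (east=+8, north=+0); A at (east=1, north=-4).
Therefore A relative to E: (east=1, north=-4).

Answer: A is at (east=1, north=-4) relative to E.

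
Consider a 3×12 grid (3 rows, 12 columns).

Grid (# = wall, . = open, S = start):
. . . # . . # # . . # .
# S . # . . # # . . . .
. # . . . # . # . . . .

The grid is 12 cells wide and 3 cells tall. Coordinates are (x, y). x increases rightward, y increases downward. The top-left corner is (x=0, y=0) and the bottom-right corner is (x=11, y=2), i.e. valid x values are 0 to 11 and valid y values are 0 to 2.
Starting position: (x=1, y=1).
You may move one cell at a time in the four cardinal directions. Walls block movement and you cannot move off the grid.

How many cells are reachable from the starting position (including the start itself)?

BFS flood-fill from (x=1, y=1):
  Distance 0: (x=1, y=1)
  Distance 1: (x=1, y=0), (x=2, y=1)
  Distance 2: (x=0, y=0), (x=2, y=0), (x=2, y=2)
  Distance 3: (x=3, y=2)
  Distance 4: (x=4, y=2)
  Distance 5: (x=4, y=1)
  Distance 6: (x=4, y=0), (x=5, y=1)
  Distance 7: (x=5, y=0)
Total reachable: 12 (grid has 25 open cells total)

Answer: Reachable cells: 12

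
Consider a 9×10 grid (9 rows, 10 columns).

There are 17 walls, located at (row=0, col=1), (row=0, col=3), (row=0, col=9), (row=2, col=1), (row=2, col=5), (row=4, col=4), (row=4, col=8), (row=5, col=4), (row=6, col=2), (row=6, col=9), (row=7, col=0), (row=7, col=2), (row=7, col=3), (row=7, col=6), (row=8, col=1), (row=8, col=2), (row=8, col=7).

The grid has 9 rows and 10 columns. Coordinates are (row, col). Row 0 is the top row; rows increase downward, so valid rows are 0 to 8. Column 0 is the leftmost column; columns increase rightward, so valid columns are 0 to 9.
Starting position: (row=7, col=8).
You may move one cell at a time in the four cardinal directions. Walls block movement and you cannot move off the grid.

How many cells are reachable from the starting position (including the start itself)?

Answer: Reachable cells: 72

Derivation:
BFS flood-fill from (row=7, col=8):
  Distance 0: (row=7, col=8)
  Distance 1: (row=6, col=8), (row=7, col=7), (row=7, col=9), (row=8, col=8)
  Distance 2: (row=5, col=8), (row=6, col=7), (row=8, col=9)
  Distance 3: (row=5, col=7), (row=5, col=9), (row=6, col=6)
  Distance 4: (row=4, col=7), (row=4, col=9), (row=5, col=6), (row=6, col=5)
  Distance 5: (row=3, col=7), (row=3, col=9), (row=4, col=6), (row=5, col=5), (row=6, col=4), (row=7, col=5)
  Distance 6: (row=2, col=7), (row=2, col=9), (row=3, col=6), (row=3, col=8), (row=4, col=5), (row=6, col=3), (row=7, col=4), (row=8, col=5)
  Distance 7: (row=1, col=7), (row=1, col=9), (row=2, col=6), (row=2, col=8), (row=3, col=5), (row=5, col=3), (row=8, col=4), (row=8, col=6)
  Distance 8: (row=0, col=7), (row=1, col=6), (row=1, col=8), (row=3, col=4), (row=4, col=3), (row=5, col=2), (row=8, col=3)
  Distance 9: (row=0, col=6), (row=0, col=8), (row=1, col=5), (row=2, col=4), (row=3, col=3), (row=4, col=2), (row=5, col=1)
  Distance 10: (row=0, col=5), (row=1, col=4), (row=2, col=3), (row=3, col=2), (row=4, col=1), (row=5, col=0), (row=6, col=1)
  Distance 11: (row=0, col=4), (row=1, col=3), (row=2, col=2), (row=3, col=1), (row=4, col=0), (row=6, col=0), (row=7, col=1)
  Distance 12: (row=1, col=2), (row=3, col=0)
  Distance 13: (row=0, col=2), (row=1, col=1), (row=2, col=0)
  Distance 14: (row=1, col=0)
  Distance 15: (row=0, col=0)
Total reachable: 72 (grid has 73 open cells total)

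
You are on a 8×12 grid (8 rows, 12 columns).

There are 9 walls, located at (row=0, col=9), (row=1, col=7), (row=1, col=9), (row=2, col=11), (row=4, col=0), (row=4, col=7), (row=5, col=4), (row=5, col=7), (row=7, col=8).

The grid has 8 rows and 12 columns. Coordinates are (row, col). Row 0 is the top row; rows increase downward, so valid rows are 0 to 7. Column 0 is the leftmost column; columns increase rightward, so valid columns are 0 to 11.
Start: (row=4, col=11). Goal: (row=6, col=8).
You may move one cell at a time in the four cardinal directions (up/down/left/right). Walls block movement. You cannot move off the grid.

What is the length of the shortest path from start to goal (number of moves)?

BFS from (row=4, col=11) until reaching (row=6, col=8):
  Distance 0: (row=4, col=11)
  Distance 1: (row=3, col=11), (row=4, col=10), (row=5, col=11)
  Distance 2: (row=3, col=10), (row=4, col=9), (row=5, col=10), (row=6, col=11)
  Distance 3: (row=2, col=10), (row=3, col=9), (row=4, col=8), (row=5, col=9), (row=6, col=10), (row=7, col=11)
  Distance 4: (row=1, col=10), (row=2, col=9), (row=3, col=8), (row=5, col=8), (row=6, col=9), (row=7, col=10)
  Distance 5: (row=0, col=10), (row=1, col=11), (row=2, col=8), (row=3, col=7), (row=6, col=8), (row=7, col=9)  <- goal reached here
One shortest path (5 moves): (row=4, col=11) -> (row=4, col=10) -> (row=4, col=9) -> (row=4, col=8) -> (row=5, col=8) -> (row=6, col=8)

Answer: Shortest path length: 5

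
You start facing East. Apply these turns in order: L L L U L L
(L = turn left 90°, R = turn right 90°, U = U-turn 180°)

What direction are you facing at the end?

Answer: Final heading: South

Derivation:
Start: East
  L (left (90° counter-clockwise)) -> North
  L (left (90° counter-clockwise)) -> West
  L (left (90° counter-clockwise)) -> South
  U (U-turn (180°)) -> North
  L (left (90° counter-clockwise)) -> West
  L (left (90° counter-clockwise)) -> South
Final: South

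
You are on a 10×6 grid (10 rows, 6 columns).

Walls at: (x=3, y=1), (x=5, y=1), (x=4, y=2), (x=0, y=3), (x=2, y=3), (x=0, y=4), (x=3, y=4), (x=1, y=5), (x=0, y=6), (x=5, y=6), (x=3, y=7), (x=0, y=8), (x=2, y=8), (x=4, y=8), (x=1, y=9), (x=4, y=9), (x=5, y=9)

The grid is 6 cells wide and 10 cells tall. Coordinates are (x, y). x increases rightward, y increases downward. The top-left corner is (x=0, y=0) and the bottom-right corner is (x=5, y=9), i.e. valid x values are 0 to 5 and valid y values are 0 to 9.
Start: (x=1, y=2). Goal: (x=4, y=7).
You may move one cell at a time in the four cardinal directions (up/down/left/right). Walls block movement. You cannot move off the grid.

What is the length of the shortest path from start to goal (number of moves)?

BFS from (x=1, y=2) until reaching (x=4, y=7):
  Distance 0: (x=1, y=2)
  Distance 1: (x=1, y=1), (x=0, y=2), (x=2, y=2), (x=1, y=3)
  Distance 2: (x=1, y=0), (x=0, y=1), (x=2, y=1), (x=3, y=2), (x=1, y=4)
  Distance 3: (x=0, y=0), (x=2, y=0), (x=3, y=3), (x=2, y=4)
  Distance 4: (x=3, y=0), (x=4, y=3), (x=2, y=5)
  Distance 5: (x=4, y=0), (x=5, y=3), (x=4, y=4), (x=3, y=5), (x=2, y=6)
  Distance 6: (x=5, y=0), (x=4, y=1), (x=5, y=2), (x=5, y=4), (x=4, y=5), (x=1, y=6), (x=3, y=6), (x=2, y=7)
  Distance 7: (x=5, y=5), (x=4, y=6), (x=1, y=7)
  Distance 8: (x=0, y=7), (x=4, y=7), (x=1, y=8)  <- goal reached here
One shortest path (8 moves): (x=1, y=2) -> (x=2, y=2) -> (x=3, y=2) -> (x=3, y=3) -> (x=4, y=3) -> (x=4, y=4) -> (x=4, y=5) -> (x=4, y=6) -> (x=4, y=7)

Answer: Shortest path length: 8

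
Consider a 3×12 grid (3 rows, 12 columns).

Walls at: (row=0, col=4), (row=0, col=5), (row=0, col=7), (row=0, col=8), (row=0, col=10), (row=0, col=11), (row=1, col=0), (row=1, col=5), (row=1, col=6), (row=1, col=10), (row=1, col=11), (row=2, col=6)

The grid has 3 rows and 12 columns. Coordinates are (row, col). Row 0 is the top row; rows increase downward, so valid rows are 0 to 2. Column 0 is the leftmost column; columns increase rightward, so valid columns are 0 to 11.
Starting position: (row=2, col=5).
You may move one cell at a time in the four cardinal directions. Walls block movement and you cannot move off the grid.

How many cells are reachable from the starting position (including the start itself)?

Answer: Reachable cells: 14

Derivation:
BFS flood-fill from (row=2, col=5):
  Distance 0: (row=2, col=5)
  Distance 1: (row=2, col=4)
  Distance 2: (row=1, col=4), (row=2, col=3)
  Distance 3: (row=1, col=3), (row=2, col=2)
  Distance 4: (row=0, col=3), (row=1, col=2), (row=2, col=1)
  Distance 5: (row=0, col=2), (row=1, col=1), (row=2, col=0)
  Distance 6: (row=0, col=1)
  Distance 7: (row=0, col=0)
Total reachable: 14 (grid has 24 open cells total)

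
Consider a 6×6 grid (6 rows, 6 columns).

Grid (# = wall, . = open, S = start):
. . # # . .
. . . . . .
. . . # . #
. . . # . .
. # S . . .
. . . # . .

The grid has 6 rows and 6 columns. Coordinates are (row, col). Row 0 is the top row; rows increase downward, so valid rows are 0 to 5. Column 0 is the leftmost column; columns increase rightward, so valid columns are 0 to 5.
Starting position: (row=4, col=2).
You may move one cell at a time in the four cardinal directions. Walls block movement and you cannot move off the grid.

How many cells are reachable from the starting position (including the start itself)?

BFS flood-fill from (row=4, col=2):
  Distance 0: (row=4, col=2)
  Distance 1: (row=3, col=2), (row=4, col=3), (row=5, col=2)
  Distance 2: (row=2, col=2), (row=3, col=1), (row=4, col=4), (row=5, col=1)
  Distance 3: (row=1, col=2), (row=2, col=1), (row=3, col=0), (row=3, col=4), (row=4, col=5), (row=5, col=0), (row=5, col=4)
  Distance 4: (row=1, col=1), (row=1, col=3), (row=2, col=0), (row=2, col=4), (row=3, col=5), (row=4, col=0), (row=5, col=5)
  Distance 5: (row=0, col=1), (row=1, col=0), (row=1, col=4)
  Distance 6: (row=0, col=0), (row=0, col=4), (row=1, col=5)
  Distance 7: (row=0, col=5)
Total reachable: 29 (grid has 29 open cells total)

Answer: Reachable cells: 29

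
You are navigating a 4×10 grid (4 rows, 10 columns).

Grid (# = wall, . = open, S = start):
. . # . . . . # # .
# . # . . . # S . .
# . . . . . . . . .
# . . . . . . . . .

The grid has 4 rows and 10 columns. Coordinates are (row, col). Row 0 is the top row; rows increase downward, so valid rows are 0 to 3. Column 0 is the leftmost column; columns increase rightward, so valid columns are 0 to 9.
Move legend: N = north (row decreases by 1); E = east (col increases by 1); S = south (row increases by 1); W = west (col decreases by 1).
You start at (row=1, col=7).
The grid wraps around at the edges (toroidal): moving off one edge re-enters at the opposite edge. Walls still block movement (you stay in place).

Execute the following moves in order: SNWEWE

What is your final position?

Start: (row=1, col=7)
  S (south): (row=1, col=7) -> (row=2, col=7)
  N (north): (row=2, col=7) -> (row=1, col=7)
  W (west): blocked, stay at (row=1, col=7)
  E (east): (row=1, col=7) -> (row=1, col=8)
  W (west): (row=1, col=8) -> (row=1, col=7)
  E (east): (row=1, col=7) -> (row=1, col=8)
Final: (row=1, col=8)

Answer: Final position: (row=1, col=8)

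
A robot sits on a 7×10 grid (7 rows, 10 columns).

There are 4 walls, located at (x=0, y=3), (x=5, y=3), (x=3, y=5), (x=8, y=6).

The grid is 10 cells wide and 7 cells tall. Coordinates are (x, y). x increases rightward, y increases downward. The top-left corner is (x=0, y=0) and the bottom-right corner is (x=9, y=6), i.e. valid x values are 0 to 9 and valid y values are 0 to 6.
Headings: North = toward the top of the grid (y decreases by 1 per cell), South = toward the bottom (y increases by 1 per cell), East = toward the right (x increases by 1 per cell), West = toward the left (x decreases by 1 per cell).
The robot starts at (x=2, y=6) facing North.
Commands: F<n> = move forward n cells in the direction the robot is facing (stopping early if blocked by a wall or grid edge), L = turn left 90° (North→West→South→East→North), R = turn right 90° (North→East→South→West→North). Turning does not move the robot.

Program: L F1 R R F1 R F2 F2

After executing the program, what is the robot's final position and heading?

Start: (x=2, y=6), facing North
  L: turn left, now facing West
  F1: move forward 1, now at (x=1, y=6)
  R: turn right, now facing North
  R: turn right, now facing East
  F1: move forward 1, now at (x=2, y=6)
  R: turn right, now facing South
  F2: move forward 0/2 (blocked), now at (x=2, y=6)
  F2: move forward 0/2 (blocked), now at (x=2, y=6)
Final: (x=2, y=6), facing South

Answer: Final position: (x=2, y=6), facing South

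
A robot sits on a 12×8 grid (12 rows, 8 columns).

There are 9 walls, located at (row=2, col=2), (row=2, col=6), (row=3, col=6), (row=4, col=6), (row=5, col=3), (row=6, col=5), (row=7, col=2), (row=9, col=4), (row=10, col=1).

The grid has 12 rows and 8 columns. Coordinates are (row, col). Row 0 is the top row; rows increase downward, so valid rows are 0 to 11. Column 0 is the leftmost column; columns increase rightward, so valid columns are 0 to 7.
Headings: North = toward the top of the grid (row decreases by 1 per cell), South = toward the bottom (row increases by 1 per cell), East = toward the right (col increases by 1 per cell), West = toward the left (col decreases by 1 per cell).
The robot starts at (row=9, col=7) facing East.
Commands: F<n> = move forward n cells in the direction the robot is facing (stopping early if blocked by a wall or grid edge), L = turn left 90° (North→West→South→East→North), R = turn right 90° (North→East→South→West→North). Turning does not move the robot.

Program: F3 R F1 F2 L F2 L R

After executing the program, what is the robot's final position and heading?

Answer: Final position: (row=11, col=7), facing East

Derivation:
Start: (row=9, col=7), facing East
  F3: move forward 0/3 (blocked), now at (row=9, col=7)
  R: turn right, now facing South
  F1: move forward 1, now at (row=10, col=7)
  F2: move forward 1/2 (blocked), now at (row=11, col=7)
  L: turn left, now facing East
  F2: move forward 0/2 (blocked), now at (row=11, col=7)
  L: turn left, now facing North
  R: turn right, now facing East
Final: (row=11, col=7), facing East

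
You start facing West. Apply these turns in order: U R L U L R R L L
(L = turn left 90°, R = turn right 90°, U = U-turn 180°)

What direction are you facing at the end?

Answer: Final heading: South

Derivation:
Start: West
  U (U-turn (180°)) -> East
  R (right (90° clockwise)) -> South
  L (left (90° counter-clockwise)) -> East
  U (U-turn (180°)) -> West
  L (left (90° counter-clockwise)) -> South
  R (right (90° clockwise)) -> West
  R (right (90° clockwise)) -> North
  L (left (90° counter-clockwise)) -> West
  L (left (90° counter-clockwise)) -> South
Final: South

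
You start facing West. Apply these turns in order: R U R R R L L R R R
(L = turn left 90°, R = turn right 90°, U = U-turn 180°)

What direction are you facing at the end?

Answer: Final heading: South

Derivation:
Start: West
  R (right (90° clockwise)) -> North
  U (U-turn (180°)) -> South
  R (right (90° clockwise)) -> West
  R (right (90° clockwise)) -> North
  R (right (90° clockwise)) -> East
  L (left (90° counter-clockwise)) -> North
  L (left (90° counter-clockwise)) -> West
  R (right (90° clockwise)) -> North
  R (right (90° clockwise)) -> East
  R (right (90° clockwise)) -> South
Final: South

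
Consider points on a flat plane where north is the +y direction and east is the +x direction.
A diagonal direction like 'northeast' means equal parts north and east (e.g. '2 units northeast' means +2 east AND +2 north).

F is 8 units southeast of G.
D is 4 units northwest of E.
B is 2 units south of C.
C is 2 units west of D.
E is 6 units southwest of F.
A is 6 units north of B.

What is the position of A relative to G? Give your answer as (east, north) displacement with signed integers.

Place G at the origin (east=0, north=0).
  F is 8 units southeast of G: delta (east=+8, north=-8); F at (east=8, north=-8).
  E is 6 units southwest of F: delta (east=-6, north=-6); E at (east=2, north=-14).
  D is 4 units northwest of E: delta (east=-4, north=+4); D at (east=-2, north=-10).
  C is 2 units west of D: delta (east=-2, north=+0); C at (east=-4, north=-10).
  B is 2 units south of C: delta (east=+0, north=-2); B at (east=-4, north=-12).
  A is 6 units north of B: delta (east=+0, north=+6); A at (east=-4, north=-6).
Therefore A relative to G: (east=-4, north=-6).

Answer: A is at (east=-4, north=-6) relative to G.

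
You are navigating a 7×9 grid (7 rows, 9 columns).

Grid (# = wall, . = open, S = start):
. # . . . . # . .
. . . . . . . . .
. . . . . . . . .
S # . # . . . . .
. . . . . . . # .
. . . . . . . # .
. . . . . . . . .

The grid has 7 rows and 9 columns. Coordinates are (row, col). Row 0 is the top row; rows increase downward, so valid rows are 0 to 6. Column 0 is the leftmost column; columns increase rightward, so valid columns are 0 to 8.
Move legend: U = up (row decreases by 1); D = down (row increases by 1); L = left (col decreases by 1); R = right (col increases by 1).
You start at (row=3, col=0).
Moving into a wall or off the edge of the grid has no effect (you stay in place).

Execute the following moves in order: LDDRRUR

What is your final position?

Answer: Final position: (row=4, col=3)

Derivation:
Start: (row=3, col=0)
  L (left): blocked, stay at (row=3, col=0)
  D (down): (row=3, col=0) -> (row=4, col=0)
  D (down): (row=4, col=0) -> (row=5, col=0)
  R (right): (row=5, col=0) -> (row=5, col=1)
  R (right): (row=5, col=1) -> (row=5, col=2)
  U (up): (row=5, col=2) -> (row=4, col=2)
  R (right): (row=4, col=2) -> (row=4, col=3)
Final: (row=4, col=3)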